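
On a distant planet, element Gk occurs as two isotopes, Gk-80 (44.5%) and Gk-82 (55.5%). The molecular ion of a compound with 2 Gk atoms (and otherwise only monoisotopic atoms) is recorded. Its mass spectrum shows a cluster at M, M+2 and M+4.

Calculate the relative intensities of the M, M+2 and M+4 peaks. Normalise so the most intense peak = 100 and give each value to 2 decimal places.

Each Gk atom is independently Gk-80 (p = 0.445) or Gk-82 (q = 0.555); the cluster is the binomial expansion (p + q)^2.
P(M) = 0.445^2 = 0.198025
P(M+2) = 2 × 0.445^1 × 0.555^1 = 0.493950
P(M+4) = 0.555^2 = 0.308025
The M+2 peak is largest (0.493950); scaling to 100 gives 40.09 : 100.00 : 62.36.

40.09 : 100.00 : 62.36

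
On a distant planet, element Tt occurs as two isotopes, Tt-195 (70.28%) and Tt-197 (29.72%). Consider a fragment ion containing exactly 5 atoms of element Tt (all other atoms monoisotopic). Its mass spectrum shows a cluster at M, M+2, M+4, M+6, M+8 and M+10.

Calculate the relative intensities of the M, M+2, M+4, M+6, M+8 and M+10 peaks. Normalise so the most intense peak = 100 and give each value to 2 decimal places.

47.29 : 100.00 : 84.58 : 35.77 : 7.56 : 0.64

Each Tt atom is independently Tt-195 (p = 0.7028) or Tt-197 (q = 0.2972); the cluster is the binomial expansion (p + q)^5.
P(M) = 0.7028^5 = 0.171458
P(M+2) = 5 × 0.7028^4 × 0.2972^1 = 0.362532
P(M+4) = 10 × 0.7028^3 × 0.2972^2 = 0.306615
P(M+6) = 10 × 0.7028^2 × 0.2972^3 = 0.129661
P(M+8) = 5 × 0.7028^1 × 0.2972^4 = 0.027416
P(M+10) = 0.2972^5 = 0.002319
The M+2 peak is largest (0.362532); scaling to 100 gives 47.29 : 100.00 : 84.58 : 35.77 : 7.56 : 0.64.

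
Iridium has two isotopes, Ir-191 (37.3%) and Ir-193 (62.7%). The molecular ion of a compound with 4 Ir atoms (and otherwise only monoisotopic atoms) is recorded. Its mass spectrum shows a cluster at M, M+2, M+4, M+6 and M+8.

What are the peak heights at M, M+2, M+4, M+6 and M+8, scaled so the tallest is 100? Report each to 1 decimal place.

Each Ir atom is independently Ir-191 (p = 0.373) or Ir-193 (q = 0.627); the cluster is the binomial expansion (p + q)^4.
P(M) = 0.373^4 = 0.019357
P(M+2) = 4 × 0.373^3 × 0.627^1 = 0.130153
P(M+4) = 6 × 0.373^2 × 0.627^2 = 0.328174
P(M+6) = 4 × 0.373^1 × 0.627^3 = 0.367766
P(M+8) = 0.627^4 = 0.154550
The M+6 peak is largest (0.367766); scaling to 100 gives 5.3 : 35.4 : 89.2 : 100.0 : 42.0.

5.3 : 35.4 : 89.2 : 100.0 : 42.0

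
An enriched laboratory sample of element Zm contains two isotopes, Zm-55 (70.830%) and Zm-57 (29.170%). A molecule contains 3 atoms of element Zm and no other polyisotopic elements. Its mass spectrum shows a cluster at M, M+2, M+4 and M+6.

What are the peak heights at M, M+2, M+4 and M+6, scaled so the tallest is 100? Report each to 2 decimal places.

The 3 Zm atoms are independent, so intensities follow the terms of (0.70830 + 0.29170)^3.
P(M) = 0.70830^3 = 0.355346
P(M+2) = 3 × 0.70830^2 × 0.29170^1 = 0.439028
P(M+4) = 3 × 0.70830^1 × 0.29170^2 = 0.180805
P(M+6) = 0.29170^3 = 0.024820
The M+2 peak is largest (0.439028); scaling to 100 gives 80.94 : 100.00 : 41.18 : 5.65.

80.94 : 100.00 : 41.18 : 5.65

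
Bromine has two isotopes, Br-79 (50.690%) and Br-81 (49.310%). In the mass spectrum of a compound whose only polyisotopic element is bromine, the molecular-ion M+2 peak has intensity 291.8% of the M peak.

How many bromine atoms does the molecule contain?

3

With n Br atoms, P(M+2)/P(M) = C(n,1)·p^(n−1)q / p^n = n·q/p = n · 0.49310/0.50690.
n = 2.918 × 0.50690/0.49310 = 3.00 ≈ 3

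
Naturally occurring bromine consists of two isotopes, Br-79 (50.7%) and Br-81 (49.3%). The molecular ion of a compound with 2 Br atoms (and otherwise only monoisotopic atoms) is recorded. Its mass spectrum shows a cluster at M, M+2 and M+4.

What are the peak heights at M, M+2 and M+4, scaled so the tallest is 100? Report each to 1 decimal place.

51.4 : 100.0 : 48.6

The 2 Br atoms are independent, so intensities follow the terms of (0.507 + 0.493)^2.
P(M) = 0.507^2 = 0.257049
P(M+2) = 2 × 0.507^1 × 0.493^1 = 0.499902
P(M+4) = 0.493^2 = 0.243049
The M+2 peak is largest (0.499902); scaling to 100 gives 51.4 : 100.0 : 48.6.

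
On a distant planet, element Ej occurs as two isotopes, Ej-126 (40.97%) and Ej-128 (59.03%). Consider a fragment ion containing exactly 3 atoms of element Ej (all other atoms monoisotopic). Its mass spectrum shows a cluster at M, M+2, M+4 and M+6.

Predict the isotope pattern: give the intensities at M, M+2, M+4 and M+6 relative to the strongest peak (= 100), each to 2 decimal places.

Expanding (0.4097 + 0.5903)^3:
P(M) = 0.4097^3 = 0.068770
P(M+2) = 3 × 0.4097^2 × 0.5903^1 = 0.297253
P(M+4) = 3 × 0.4097^1 × 0.5903^2 = 0.428285
P(M+6) = 0.5903^3 = 0.205692
The M+4 peak is largest (0.428285); scaling to 100 gives 16.06 : 69.41 : 100.00 : 48.03.

16.06 : 69.41 : 100.00 : 48.03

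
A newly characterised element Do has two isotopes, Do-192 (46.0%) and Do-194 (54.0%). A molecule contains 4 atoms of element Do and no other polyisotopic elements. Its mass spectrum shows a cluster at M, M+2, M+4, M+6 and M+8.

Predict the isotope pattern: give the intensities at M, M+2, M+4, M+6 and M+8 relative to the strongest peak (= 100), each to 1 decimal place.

12.1 : 56.8 : 100.0 : 78.3 : 23.0

The 4 Do atoms are independent, so intensities follow the terms of (0.460 + 0.540)^4.
P(M) = 0.460^4 = 0.044775
P(M+2) = 4 × 0.460^3 × 0.540^1 = 0.210246
P(M+4) = 6 × 0.460^2 × 0.540^2 = 0.370215
P(M+6) = 4 × 0.460^1 × 0.540^3 = 0.289734
P(M+8) = 0.540^4 = 0.085031
The M+4 peak is largest (0.370215); scaling to 100 gives 12.1 : 56.8 : 100.0 : 78.3 : 23.0.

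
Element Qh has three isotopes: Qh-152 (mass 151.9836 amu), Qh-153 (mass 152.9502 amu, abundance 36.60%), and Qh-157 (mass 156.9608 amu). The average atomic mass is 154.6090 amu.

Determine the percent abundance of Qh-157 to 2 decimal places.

45.64%

The remaining 63.40% is split between Qh-152 (fraction x) and Qh-157 (fraction 0.6340 − x).
Substituting: 151.9836x + 156.9608(0.6340 − x) = 98.6292268
(151.9836 − 156.9608)x = -0.8839204  ⇒  x = 0.17759, y = 0.45641
Qh-152: 17.76%, Qh-157: 45.64%.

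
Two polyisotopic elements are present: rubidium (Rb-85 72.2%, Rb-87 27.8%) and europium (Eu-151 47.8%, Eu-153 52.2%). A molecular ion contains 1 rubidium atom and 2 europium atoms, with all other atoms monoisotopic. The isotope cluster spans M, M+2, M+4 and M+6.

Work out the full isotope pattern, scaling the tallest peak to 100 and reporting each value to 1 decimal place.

Rubidium pattern (n=1): 0.7220 : 0.2780
Europium pattern (n=2): 0.228484 : 0.499032 : 0.272484
Convolve the two distributions (both contribute in 2-u steps):
  M: 0.7220×0.228484 = 0.164965
  M+2: 0.7220×0.499032 + 0.2780×0.228484 = 0.423820
  M+4: 0.7220×0.272484 + 0.2780×0.499032 = 0.335464
  M+6: 0.2780×0.272484 = 0.075751
Scale to base peak (0.423820) = 100: 38.9 : 100.0 : 79.2 : 17.9

38.9 : 100.0 : 79.2 : 17.9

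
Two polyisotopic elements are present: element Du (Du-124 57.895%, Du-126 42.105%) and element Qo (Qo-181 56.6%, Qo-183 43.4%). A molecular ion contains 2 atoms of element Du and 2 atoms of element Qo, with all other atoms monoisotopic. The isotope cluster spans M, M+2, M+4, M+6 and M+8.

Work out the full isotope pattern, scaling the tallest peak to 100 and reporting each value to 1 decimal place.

29.9 : 89.3 : 100.0 : 49.8 : 9.3

Element Du pattern (n=2): 0.3351831 : 0.48753379 : 0.1772831
Element Qo pattern (n=2): 0.320356 : 0.491288 : 0.188356
Convolve the two distributions (both contribute in 2-u steps):
  M: 0.3351831×0.320356 = 0.107378
  M+2: 0.3351831×0.491288 + 0.48753379×0.320356 = 0.320856
  M+4: 0.3351831×0.188356 + 0.48753379×0.491288 + 0.1772831×0.320356 = 0.359447
  M+6: 0.48753379×0.188356 + 0.1772831×0.491288 = 0.178927
  M+8: 0.1772831×0.188356 = 0.033392
Scale to base peak (0.359447) = 100: 29.9 : 89.3 : 100.0 : 49.8 : 9.3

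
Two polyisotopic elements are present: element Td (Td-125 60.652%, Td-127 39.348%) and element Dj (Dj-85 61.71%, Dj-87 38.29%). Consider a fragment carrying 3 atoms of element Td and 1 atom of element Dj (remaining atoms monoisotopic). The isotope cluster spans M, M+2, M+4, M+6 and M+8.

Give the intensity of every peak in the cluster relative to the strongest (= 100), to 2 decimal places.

Element Td pattern (n=3): 0.2231184 : 0.43424434 : 0.28171613 : 0.06092114
Element Dj pattern (n=1): 0.6171 : 0.3829
Convolve the two distributions (both contribute in 2-u steps):
  M: 0.2231184×0.6171 = 0.137686
  M+2: 0.2231184×0.3829 + 0.43424434×0.6171 = 0.353404
  M+4: 0.43424434×0.3829 + 0.28171613×0.6171 = 0.340119
  M+6: 0.28171613×0.3829 + 0.06092114×0.6171 = 0.145464
  M+8: 0.06092114×0.3829 = 0.023327
Scale to base peak (0.353404) = 100: 38.96 : 100.00 : 96.24 : 41.16 : 6.60

38.96 : 100.00 : 96.24 : 41.16 : 6.60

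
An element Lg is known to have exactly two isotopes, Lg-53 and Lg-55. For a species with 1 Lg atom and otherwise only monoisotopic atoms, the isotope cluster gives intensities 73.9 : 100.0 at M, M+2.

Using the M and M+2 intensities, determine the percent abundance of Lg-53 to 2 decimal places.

If p is the fraction of Lg that is Lg-53, then I(M+2)/I(M) = [C(1,1)·p^0·(1−p)] / p^1 = 1·(1−p)/p = 100.0/73.9 = 1.3532
(1−p)/p = 1.3532/1 = 1.3532  ⇒  p = 1/(1 + 1.3532) = 0.4250
Lg-53: 42.50%, Lg-55: 57.50%.

42.50%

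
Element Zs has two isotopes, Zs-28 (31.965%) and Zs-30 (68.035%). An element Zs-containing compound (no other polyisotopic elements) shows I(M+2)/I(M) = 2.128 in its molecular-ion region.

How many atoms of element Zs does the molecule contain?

1

The M+2/M ratio from n Zs atoms is n · q/p = n · 0.68035/0.31965.
n = 2.128 × 0.31965/0.68035 = 1.00 ≈ 1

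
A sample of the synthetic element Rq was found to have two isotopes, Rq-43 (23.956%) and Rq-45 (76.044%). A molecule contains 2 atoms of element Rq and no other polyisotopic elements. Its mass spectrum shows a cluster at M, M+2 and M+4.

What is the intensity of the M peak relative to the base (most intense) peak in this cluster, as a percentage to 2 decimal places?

9.92%

Binomial terms of (0.23956 + 0.76044)^2: M 0.0574, M+2 0.3643, M+4 0.5783 → M+4 is the base peak.
P(M+4) = C(2,2) × 0.23956^0 × 0.76044^2 = 1 × 1.0000 × 0.57826899 = 0.578269 (base)
P(M) = C(2,0) × 0.23956^2 × 0.76044^0 = 1 × 0.05738899 × 1.0000 = 0.057389
Relative intensity = 0.057389 / 0.578269 × 100 = 9.92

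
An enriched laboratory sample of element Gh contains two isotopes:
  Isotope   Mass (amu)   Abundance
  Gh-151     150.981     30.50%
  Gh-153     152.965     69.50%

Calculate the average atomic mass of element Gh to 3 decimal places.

152.360 amu

The abundance-weighted mean is 0.3050 × 150.981 + 0.6950 × 152.965
= 46.0492 + 106.3107 = 152.3599 amu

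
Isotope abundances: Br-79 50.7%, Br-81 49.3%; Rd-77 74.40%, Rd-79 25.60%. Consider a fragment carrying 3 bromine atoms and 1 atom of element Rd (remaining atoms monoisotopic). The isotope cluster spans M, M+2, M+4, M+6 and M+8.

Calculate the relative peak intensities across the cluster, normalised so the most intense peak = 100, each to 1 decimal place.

26.0 : 84.9 : 100.0 : 49.4 : 8.2

Bromine pattern (n=3): 0.13032384 : 0.38017547 : 0.36967753 : 0.11982316
Element Rd pattern (n=1): 0.7440 : 0.2560
Convolve the two distributions (both contribute in 2-u steps):
  M: 0.13032384×0.7440 = 0.096961
  M+2: 0.13032384×0.2560 + 0.38017547×0.7440 = 0.316213
  M+4: 0.38017547×0.2560 + 0.36967753×0.7440 = 0.372365
  M+6: 0.36967753×0.2560 + 0.11982316×0.7440 = 0.183786
  M+8: 0.11982316×0.2560 = 0.030675
Scale to base peak (0.372365) = 100: 26.0 : 84.9 : 100.0 : 49.4 : 8.2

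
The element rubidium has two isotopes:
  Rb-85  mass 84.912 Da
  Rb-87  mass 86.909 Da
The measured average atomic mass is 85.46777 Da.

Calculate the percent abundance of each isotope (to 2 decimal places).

Rb-85: 72.17%, Rb-87: 27.83%

Writing the weighted mean with unknown fraction x of Rb-85:
84.912·x + 86.909·(1 − x) = 85.46777
(84.912 − 86.909)·x = 85.46777 − 86.909
x = -1.44123 / -1.997 = 0.72170 → 72.17% Rb-85, 27.83% Rb-87.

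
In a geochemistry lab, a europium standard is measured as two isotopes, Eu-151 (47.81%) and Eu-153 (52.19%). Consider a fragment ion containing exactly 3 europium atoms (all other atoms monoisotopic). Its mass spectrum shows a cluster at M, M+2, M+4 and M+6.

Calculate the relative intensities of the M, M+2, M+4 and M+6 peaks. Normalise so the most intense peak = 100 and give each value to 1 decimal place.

Each Eu atom is independently Eu-151 (p = 0.4781) or Eu-153 (q = 0.5219); the cluster is the binomial expansion (p + q)^3.
P(M) = 0.4781^3 = 0.109284
P(M+2) = 3 × 0.4781^2 × 0.5219^1 = 0.357887
P(M+4) = 3 × 0.4781^1 × 0.5219^2 = 0.390674
P(M+6) = 0.5219^3 = 0.142155
The M+4 peak is largest (0.390674); scaling to 100 gives 28.0 : 91.6 : 100.0 : 36.4.

28.0 : 91.6 : 100.0 : 36.4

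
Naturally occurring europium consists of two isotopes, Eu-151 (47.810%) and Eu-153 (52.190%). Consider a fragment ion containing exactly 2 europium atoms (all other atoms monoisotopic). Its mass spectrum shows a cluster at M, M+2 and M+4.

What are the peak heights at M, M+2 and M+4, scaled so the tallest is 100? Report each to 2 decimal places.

45.80 : 100.00 : 54.58

The 2 Eu atoms are independent, so intensities follow the terms of (0.47810 + 0.52190)^2.
P(M) = 0.47810^2 = 0.228580
P(M+2) = 2 × 0.47810^1 × 0.52190^1 = 0.499041
P(M+4) = 0.52190^2 = 0.272380
The M+2 peak is largest (0.499041); scaling to 100 gives 45.80 : 100.00 : 54.58.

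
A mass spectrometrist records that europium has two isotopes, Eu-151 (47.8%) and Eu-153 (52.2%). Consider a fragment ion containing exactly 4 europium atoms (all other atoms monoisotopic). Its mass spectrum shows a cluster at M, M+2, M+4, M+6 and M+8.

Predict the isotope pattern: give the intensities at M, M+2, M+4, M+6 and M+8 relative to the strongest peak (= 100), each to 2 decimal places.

13.98 : 61.05 : 100.00 : 72.80 : 19.88

The 4 Eu atoms are independent, so intensities follow the terms of (0.478 + 0.522)^4.
P(M) = 0.478^4 = 0.052205
P(M+2) = 4 × 0.478^3 × 0.522^1 = 0.228042
P(M+4) = 6 × 0.478^2 × 0.522^2 = 0.373549
P(M+6) = 4 × 0.478^1 × 0.522^3 = 0.271956
P(M+8) = 0.522^4 = 0.074248
The M+4 peak is largest (0.373549); scaling to 100 gives 13.98 : 61.05 : 100.00 : 72.80 : 19.88.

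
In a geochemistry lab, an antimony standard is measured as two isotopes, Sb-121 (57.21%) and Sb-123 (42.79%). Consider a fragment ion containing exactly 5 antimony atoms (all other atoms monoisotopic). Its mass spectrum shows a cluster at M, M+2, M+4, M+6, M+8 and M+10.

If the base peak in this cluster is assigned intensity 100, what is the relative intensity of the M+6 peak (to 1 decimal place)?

Term probabilities: M 0.0613, M+2 0.2292, M+4 0.3428, M+6 0.2564, M+8 0.0959, M+10 0.0143. Base peak = M+4.
P(M+4) = C(5,2) × 0.5721^3 × 0.4279^2 = 10 × 0.18724742 × 0.18309841 = 0.342847 (base)
P(M+6) = C(5,3) × 0.5721^2 × 0.4279^3 = 10 × 0.32729841 × 0.07834781 = 0.256431
Relative intensity = 0.256431 / 0.342847 × 100 = 74.8

74.8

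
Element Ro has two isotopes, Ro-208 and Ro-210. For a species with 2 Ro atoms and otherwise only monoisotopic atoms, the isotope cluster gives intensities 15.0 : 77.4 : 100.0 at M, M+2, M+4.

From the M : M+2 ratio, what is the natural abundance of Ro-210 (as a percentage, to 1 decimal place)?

Write p for the Ro-208 fraction. I(M+2)/I(M) = [C(2,1)·p^1·(1−p)] / p^2 = 2·(1−p)/p = 77.4/15.0 = 5.1600
(1−p)/p = 5.1600/2 = 2.5800  ⇒  p = 1/(1 + 2.5800) = 0.2793
Ro-208: 27.9%, Ro-210: 72.1%.

72.1%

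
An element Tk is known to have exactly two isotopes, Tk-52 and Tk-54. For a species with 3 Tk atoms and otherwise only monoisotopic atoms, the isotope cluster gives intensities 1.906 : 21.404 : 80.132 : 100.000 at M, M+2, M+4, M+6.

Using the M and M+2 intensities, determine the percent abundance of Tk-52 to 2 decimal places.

21.08%

If p is the fraction of Tk that is Tk-52, then I(M+2)/I(M) = [C(3,1)·p^2·(1−p)] / p^3 = 3·(1−p)/p = 21.404/1.906 = 11.2298
(1−p)/p = 11.2298/3 = 3.7433  ⇒  p = 1/(1 + 3.7433) = 0.2108
Tk-52: 21.08%, Tk-54: 78.92%.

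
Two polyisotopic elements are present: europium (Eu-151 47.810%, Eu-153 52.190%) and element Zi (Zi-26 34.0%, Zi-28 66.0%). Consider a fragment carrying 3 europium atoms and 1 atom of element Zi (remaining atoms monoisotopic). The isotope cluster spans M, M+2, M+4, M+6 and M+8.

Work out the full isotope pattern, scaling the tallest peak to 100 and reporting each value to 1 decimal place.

10.1 : 52.5 : 100.0 : 83.0 : 25.4

Europium pattern (n=3): 0.10928391 : 0.3578871 : 0.39067407 : 0.14215492
Element Zi pattern (n=1): 0.3400 : 0.6600
Convolve the two distributions (both contribute in 2-u steps):
  M: 0.10928391×0.3400 = 0.037157
  M+2: 0.10928391×0.6600 + 0.3578871×0.3400 = 0.193809
  M+4: 0.3578871×0.6600 + 0.39067407×0.3400 = 0.369035
  M+6: 0.39067407×0.6600 + 0.14215492×0.3400 = 0.306178
  M+8: 0.14215492×0.6600 = 0.093822
Scale to base peak (0.369035) = 100: 10.1 : 52.5 : 100.0 : 83.0 : 25.4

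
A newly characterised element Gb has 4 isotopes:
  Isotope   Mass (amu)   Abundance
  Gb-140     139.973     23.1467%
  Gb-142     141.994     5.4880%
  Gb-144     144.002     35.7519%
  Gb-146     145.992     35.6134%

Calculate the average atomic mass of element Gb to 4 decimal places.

Ar = Σ fᵢ·mᵢ = 0.231467 × 139.973 + 0.054880 × 141.994 + 0.357519 × 144.002 + 0.356134 × 145.992
= 32.39913 + 7.79263 + 51.48345 + 51.99271 = 143.66792 amu

143.6679 amu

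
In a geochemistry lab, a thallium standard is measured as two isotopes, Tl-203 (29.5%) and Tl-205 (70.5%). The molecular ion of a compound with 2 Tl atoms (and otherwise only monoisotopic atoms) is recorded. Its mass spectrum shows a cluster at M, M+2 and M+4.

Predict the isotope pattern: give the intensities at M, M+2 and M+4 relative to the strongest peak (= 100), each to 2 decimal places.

Each Tl atom is independently Tl-203 (p = 0.295) or Tl-205 (q = 0.705); the cluster is the binomial expansion (p + q)^2.
P(M) = 0.295^2 = 0.087025
P(M+2) = 2 × 0.295^1 × 0.705^1 = 0.415950
P(M+4) = 0.705^2 = 0.497025
The M+4 peak is largest (0.497025); scaling to 100 gives 17.51 : 83.69 : 100.00.

17.51 : 83.69 : 100.00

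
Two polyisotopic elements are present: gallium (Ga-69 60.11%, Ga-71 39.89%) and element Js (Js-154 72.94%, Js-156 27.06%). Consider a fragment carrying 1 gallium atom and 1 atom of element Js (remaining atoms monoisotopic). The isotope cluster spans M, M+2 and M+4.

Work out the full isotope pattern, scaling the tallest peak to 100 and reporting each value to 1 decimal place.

Gallium pattern (n=1): 0.6011 : 0.3989
Element Js pattern (n=1): 0.7294 : 0.2706
Convolve the two distributions (both contribute in 2-u steps):
  M: 0.6011×0.7294 = 0.438442
  M+2: 0.6011×0.2706 + 0.3989×0.7294 = 0.453615
  M+4: 0.3989×0.2706 = 0.107942
Scale to base peak (0.453615) = 100: 96.7 : 100.0 : 23.8

96.7 : 100.0 : 23.8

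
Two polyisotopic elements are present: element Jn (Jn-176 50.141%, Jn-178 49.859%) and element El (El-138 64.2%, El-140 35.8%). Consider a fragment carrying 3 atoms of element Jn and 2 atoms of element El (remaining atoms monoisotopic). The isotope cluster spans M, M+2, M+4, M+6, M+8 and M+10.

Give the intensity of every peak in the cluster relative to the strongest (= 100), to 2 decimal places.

15.14 : 62.06 : 100.00 : 79.03 : 30.57 : 4.63

Element Jn pattern (n=3): 0.12606048 : 0.37605451 : 0.37393953 : 0.12394548
Element El pattern (n=2): 0.412164 : 0.459672 : 0.128164
Convolve the two distributions (both contribute in 2-u steps):
  M: 0.12606048×0.412164 = 0.051958
  M+2: 0.12606048×0.459672 + 0.37605451×0.412164 = 0.212943
  M+4: 0.12606048×0.128164 + 0.37605451×0.459672 + 0.37393953×0.412164 = 0.343143
  M+6: 0.37605451×0.128164 + 0.37393953×0.459672 + 0.12394548×0.412164 = 0.271172
  M+8: 0.37393953×0.128164 + 0.12394548×0.459672 = 0.104900
  M+10: 0.12394548×0.128164 = 0.015885
Scale to base peak (0.343143) = 100: 15.14 : 62.06 : 100.00 : 79.03 : 30.57 : 4.63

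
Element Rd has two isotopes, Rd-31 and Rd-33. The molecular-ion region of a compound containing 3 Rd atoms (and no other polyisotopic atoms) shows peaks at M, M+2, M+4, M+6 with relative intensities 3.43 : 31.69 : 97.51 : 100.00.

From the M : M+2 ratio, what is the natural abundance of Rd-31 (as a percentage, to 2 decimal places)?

If p is the fraction of Rd that is Rd-31, then I(M+2)/I(M) = [C(3,1)·p^2·(1−p)] / p^3 = 3·(1−p)/p = 31.69/3.43 = 9.2391
(1−p)/p = 9.2391/3 = 3.0797  ⇒  p = 1/(1 + 3.0797) = 0.2451
Rd-31: 24.51%, Rd-33: 75.49%.

24.51%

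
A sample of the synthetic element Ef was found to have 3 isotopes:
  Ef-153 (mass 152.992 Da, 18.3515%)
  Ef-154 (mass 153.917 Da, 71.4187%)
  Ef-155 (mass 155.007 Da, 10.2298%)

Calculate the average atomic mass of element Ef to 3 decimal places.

153.859 Da

Ar = Σ fᵢ·mᵢ = 0.183515 × 152.992 + 0.714187 × 153.917 + 0.102298 × 155.007
= 28.0763 + 109.9255 + 15.8569 = 153.8587 Da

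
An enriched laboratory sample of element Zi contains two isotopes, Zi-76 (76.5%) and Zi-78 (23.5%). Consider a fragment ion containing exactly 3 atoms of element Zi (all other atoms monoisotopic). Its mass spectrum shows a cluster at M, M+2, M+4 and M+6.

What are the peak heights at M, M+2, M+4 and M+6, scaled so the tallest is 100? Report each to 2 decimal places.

The 3 Zi atoms are independent, so intensities follow the terms of (0.765 + 0.235)^3.
P(M) = 0.765^3 = 0.447697
P(M+2) = 3 × 0.765^2 × 0.235^1 = 0.412584
P(M+4) = 3 × 0.765^1 × 0.235^2 = 0.126741
P(M+6) = 0.235^3 = 0.012978
The M peak is largest (0.447697); scaling to 100 gives 100.00 : 92.16 : 28.31 : 2.90.

100.00 : 92.16 : 28.31 : 2.90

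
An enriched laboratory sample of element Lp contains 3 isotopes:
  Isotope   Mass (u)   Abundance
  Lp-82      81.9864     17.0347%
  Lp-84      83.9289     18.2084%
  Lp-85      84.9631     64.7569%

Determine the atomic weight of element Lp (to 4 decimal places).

Average mass = Σ (abundance × isotope mass) = 0.170347 × 81.9864 + 0.182084 × 83.9289 + 0.647569 × 84.9631
= 13.96614 + 15.28211 + 55.01947 = 84.26772 u

84.2677 u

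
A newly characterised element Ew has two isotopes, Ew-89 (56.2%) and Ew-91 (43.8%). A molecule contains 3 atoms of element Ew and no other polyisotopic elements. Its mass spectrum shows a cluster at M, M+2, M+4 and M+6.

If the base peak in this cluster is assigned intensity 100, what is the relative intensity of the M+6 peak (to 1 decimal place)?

20.2

Binomial terms of (0.562 + 0.438)^3: M 0.1775, M+2 0.4150, M+4 0.3234, M+6 0.0840 → M+2 is the base peak.
P(M+2) = C(3,1) × 0.562^2 × 0.438^1 = 3 × 0.315844 × 0.4380 = 0.415019 (base)
P(M+6) = C(3,3) × 0.562^0 × 0.438^3 = 1 × 1.0000 × 0.08402767 = 0.084028
Relative intensity = 0.084028 / 0.415019 × 100 = 20.2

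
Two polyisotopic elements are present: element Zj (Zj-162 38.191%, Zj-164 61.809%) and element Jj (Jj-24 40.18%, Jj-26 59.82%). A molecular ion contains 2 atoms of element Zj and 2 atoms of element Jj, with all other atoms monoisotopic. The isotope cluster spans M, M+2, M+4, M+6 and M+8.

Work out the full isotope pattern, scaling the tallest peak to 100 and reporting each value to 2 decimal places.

6.68 : 41.50 : 96.66 : 100.00 : 38.77

Element Zj pattern (n=2): 0.14585525 : 0.4721095 : 0.38203525
Element Jj pattern (n=2): 0.16144324 : 0.48071352 : 0.35784324
Convolve the two distributions (both contribute in 2-u steps):
  M: 0.14585525×0.16144324 = 0.023547
  M+2: 0.14585525×0.48071352 + 0.4721095×0.16144324 = 0.146333
  M+4: 0.14585525×0.35784324 + 0.4721095×0.48071352 + 0.38203525×0.16144324 = 0.340820
  M+6: 0.4721095×0.35784324 + 0.38203525×0.48071352 = 0.352591
  M+8: 0.38203525×0.35784324 = 0.136709
Scale to base peak (0.352591) = 100: 6.68 : 41.50 : 96.66 : 100.00 : 38.77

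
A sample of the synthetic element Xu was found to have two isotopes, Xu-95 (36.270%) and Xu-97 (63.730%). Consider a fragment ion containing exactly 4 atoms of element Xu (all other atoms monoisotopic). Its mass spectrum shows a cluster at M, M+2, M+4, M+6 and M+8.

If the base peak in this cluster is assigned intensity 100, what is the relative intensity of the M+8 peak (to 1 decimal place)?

Term probabilities: M 0.0173, M+2 0.1216, M+4 0.3206, M+6 0.3755, M+8 0.1650. Base peak = M+6.
P(M+6) = C(4,3) × 0.36270^1 × 0.63730^3 = 4 × 0.3627 × 0.25884022 = 0.375525 (base)
P(M+8) = C(4,4) × 0.36270^0 × 0.63730^4 = 1 × 1.0000 × 0.16495887 = 0.164959
Relative intensity = 0.164959 / 0.375525 × 100 = 43.9

43.9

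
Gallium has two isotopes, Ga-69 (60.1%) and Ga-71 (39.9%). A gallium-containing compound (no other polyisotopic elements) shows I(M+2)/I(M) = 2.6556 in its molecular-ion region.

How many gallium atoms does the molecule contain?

The M+2/M ratio from n Ga atoms is n · q/p = n · 0.399/0.601.
n = 2.6556 × 0.601/0.399 = 4.00 ≈ 4

4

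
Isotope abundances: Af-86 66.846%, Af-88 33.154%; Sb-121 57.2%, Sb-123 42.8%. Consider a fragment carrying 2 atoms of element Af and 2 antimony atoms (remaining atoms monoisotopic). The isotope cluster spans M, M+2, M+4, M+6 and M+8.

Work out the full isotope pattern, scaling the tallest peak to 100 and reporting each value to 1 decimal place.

40.2 : 100.0 : 92.0 : 37.1 : 5.5

Element Af pattern (n=2): 0.44683877 : 0.44324246 : 0.10991877
Antimony pattern (n=2): 0.327184 : 0.489632 : 0.183184
Convolve the two distributions (both contribute in 2-u steps):
  M: 0.44683877×0.327184 = 0.146198
  M+2: 0.44683877×0.489632 + 0.44324246×0.327184 = 0.363808
  M+4: 0.44683877×0.183184 + 0.44324246×0.489632 + 0.10991877×0.327184 = 0.334843
  M+6: 0.44324246×0.183184 + 0.10991877×0.489632 = 0.135015
  M+8: 0.10991877×0.183184 = 0.020135
Scale to base peak (0.363808) = 100: 40.2 : 100.0 : 92.0 : 37.1 : 5.5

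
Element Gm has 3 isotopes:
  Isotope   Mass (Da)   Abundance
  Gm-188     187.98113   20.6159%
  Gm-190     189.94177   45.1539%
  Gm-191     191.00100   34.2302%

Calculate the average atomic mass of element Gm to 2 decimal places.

Ar = Σ fᵢ·mᵢ = 0.206159 × 187.98113 + 0.451539 × 189.94177 + 0.342302 × 191.00100
= 38.754002 + 85.766117 + 65.380024 = 189.900143 Da

189.90 Da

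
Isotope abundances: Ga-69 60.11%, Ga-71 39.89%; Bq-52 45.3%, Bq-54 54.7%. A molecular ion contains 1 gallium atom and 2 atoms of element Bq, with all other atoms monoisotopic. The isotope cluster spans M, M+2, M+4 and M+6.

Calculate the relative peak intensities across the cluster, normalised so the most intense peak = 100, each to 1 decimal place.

32.5 : 100.0 : 99.4 : 31.4

Gallium pattern (n=1): 0.6011 : 0.3989
Element Bq pattern (n=2): 0.205209 : 0.495582 : 0.299209
Convolve the two distributions (both contribute in 2-u steps):
  M: 0.6011×0.205209 = 0.123351
  M+2: 0.6011×0.495582 + 0.3989×0.205209 = 0.379752
  M+4: 0.6011×0.299209 + 0.3989×0.495582 = 0.377542
  M+6: 0.3989×0.299209 = 0.119354
Scale to base peak (0.379752) = 100: 32.5 : 100.0 : 99.4 : 31.4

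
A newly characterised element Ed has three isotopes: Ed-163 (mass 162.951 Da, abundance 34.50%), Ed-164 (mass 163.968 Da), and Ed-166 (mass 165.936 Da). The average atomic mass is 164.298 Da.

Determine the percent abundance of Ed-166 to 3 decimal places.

34.597%

The remaining 65.50% is split between Ed-164 (fraction x) and Ed-166 (fraction 0.6550 − x).
Substituting: 163.968x + 165.936(0.6550 − x) = 108.079905
(163.968 − 165.936)x = -0.608175  ⇒  x = 0.30903, y = 0.34597
Ed-164: 30.903%, Ed-166: 34.597%.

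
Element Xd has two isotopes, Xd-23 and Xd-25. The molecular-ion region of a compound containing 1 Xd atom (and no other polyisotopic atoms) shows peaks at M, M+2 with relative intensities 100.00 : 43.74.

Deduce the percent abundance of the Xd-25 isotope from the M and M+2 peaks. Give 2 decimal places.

Write p for the Xd-23 fraction. I(M+2)/I(M) = [C(1,1)·p^0·(1−p)] / p^1 = 1·(1−p)/p = 43.74/100.00 = 0.4374
(1−p)/p = 0.4374/1 = 0.4374  ⇒  p = 1/(1 + 0.4374) = 0.6957
Xd-23: 69.57%, Xd-25: 30.43%.

30.43%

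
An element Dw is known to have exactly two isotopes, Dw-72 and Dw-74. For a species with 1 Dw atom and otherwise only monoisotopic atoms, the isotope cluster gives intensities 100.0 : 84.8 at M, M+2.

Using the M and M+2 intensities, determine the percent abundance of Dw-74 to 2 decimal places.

45.89%

Write p for the Dw-72 fraction. I(M+2)/I(M) = [C(1,1)·p^0·(1−p)] / p^1 = 1·(1−p)/p = 84.8/100.0 = 0.8480
(1−p)/p = 0.8480/1 = 0.8480  ⇒  p = 1/(1 + 0.8480) = 0.5411
Dw-72: 54.11%, Dw-74: 45.89%.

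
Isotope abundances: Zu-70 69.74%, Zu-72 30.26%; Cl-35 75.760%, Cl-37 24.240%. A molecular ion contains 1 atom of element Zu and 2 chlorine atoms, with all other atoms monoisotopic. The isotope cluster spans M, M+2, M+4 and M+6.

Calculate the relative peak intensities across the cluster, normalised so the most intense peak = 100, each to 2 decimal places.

Element Zu pattern (n=1): 0.6974 : 0.3026
Chlorine pattern (n=2): 0.57395776 : 0.36728448 : 0.05875776
Convolve the two distributions (both contribute in 2-u steps):
  M: 0.6974×0.57395776 = 0.400278
  M+2: 0.6974×0.36728448 + 0.3026×0.57395776 = 0.429824
  M+4: 0.6974×0.05875776 + 0.3026×0.36728448 = 0.152118
  M+6: 0.3026×0.05875776 = 0.017780
Scale to base peak (0.429824) = 100: 93.13 : 100.00 : 35.39 : 4.14

93.13 : 100.00 : 35.39 : 4.14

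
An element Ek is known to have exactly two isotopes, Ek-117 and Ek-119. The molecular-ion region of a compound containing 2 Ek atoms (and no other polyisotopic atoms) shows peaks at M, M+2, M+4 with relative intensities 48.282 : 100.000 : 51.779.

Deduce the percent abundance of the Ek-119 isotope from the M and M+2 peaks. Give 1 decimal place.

If p is the fraction of Ek that is Ek-117, then I(M+2)/I(M) = [C(2,1)·p^1·(1−p)] / p^2 = 2·(1−p)/p = 100.000/48.282 = 2.0712
(1−p)/p = 2.0712/2 = 1.0356  ⇒  p = 1/(1 + 1.0356) = 0.4913
Ek-117: 49.1%, Ek-119: 50.9%.

50.9%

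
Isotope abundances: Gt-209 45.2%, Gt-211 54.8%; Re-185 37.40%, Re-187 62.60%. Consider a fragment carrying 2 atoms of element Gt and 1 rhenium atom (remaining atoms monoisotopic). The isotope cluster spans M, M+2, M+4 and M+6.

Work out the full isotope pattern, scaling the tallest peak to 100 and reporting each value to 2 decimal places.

18.09 : 74.14 : 100.00 : 44.50

Element Gt pattern (n=2): 0.204304 : 0.495392 : 0.300304
Rhenium pattern (n=1): 0.3740 : 0.6260
Convolve the two distributions (both contribute in 2-u steps):
  M: 0.204304×0.3740 = 0.076410
  M+2: 0.204304×0.6260 + 0.495392×0.3740 = 0.313171
  M+4: 0.495392×0.6260 + 0.300304×0.3740 = 0.422429
  M+6: 0.300304×0.6260 = 0.187990
Scale to base peak (0.422429) = 100: 18.09 : 74.14 : 100.00 : 44.50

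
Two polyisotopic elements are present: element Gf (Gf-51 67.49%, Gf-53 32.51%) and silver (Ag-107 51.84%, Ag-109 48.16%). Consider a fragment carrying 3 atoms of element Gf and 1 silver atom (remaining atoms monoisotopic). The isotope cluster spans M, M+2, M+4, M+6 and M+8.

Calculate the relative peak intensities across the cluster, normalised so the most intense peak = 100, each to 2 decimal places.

Element Gf pattern (n=3): 0.30741021 : 0.44423941 : 0.21399056 : 0.03435982
Silver pattern (n=1): 0.5184 : 0.4816
Convolve the two distributions (both contribute in 2-u steps):
  M: 0.30741021×0.5184 = 0.159361
  M+2: 0.30741021×0.4816 + 0.44423941×0.5184 = 0.378342
  M+4: 0.44423941×0.4816 + 0.21399056×0.5184 = 0.324878
  M+6: 0.21399056×0.4816 + 0.03435982×0.5184 = 0.120870
  M+8: 0.03435982×0.4816 = 0.016548
Scale to base peak (0.378342) = 100: 42.12 : 100.00 : 85.87 : 31.95 : 4.37

42.12 : 100.00 : 85.87 : 31.95 : 4.37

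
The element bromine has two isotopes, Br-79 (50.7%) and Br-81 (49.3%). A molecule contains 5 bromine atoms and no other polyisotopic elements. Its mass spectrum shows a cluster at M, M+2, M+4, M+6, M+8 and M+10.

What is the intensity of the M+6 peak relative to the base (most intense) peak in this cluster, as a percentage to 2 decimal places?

Term probabilities: M 0.0335, M+2 0.1629, M+4 0.3168, M+6 0.3080, M+8 0.1497, M+10 0.0291. Base peak = M+4.
P(M+4) = C(5,2) × 0.507^3 × 0.493^2 = 10 × 0.13032384 × 0.243049 = 0.316751 (base)
P(M+6) = C(5,3) × 0.507^2 × 0.493^3 = 10 × 0.257049 × 0.11982316 = 0.308004
Relative intensity = 0.308004 / 0.316751 × 100 = 97.24

97.24%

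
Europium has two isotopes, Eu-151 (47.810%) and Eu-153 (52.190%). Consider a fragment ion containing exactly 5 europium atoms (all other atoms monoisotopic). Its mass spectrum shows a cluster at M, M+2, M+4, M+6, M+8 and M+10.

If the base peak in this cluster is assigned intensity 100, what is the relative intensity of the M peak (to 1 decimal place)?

Term probabilities: M 0.0250, M+2 0.1363, M+4 0.2977, M+6 0.3249, M+8 0.1774, M+10 0.0387. Base peak = M+6.
P(M+6) = C(5,3) × 0.47810^2 × 0.52190^3 = 10 × 0.22857961 × 0.14215492 = 0.324937 (base)
P(M) = C(5,0) × 0.47810^5 × 0.52190^0 = 1 × 0.02498007 × 1.0000 = 0.024980
Relative intensity = 0.024980 / 0.324937 × 100 = 7.7

7.7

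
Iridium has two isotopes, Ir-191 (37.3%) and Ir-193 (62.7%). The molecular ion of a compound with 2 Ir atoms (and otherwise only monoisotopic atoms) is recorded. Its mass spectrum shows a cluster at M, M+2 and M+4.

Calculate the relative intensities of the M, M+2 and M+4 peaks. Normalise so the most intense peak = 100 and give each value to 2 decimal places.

29.74 : 100.00 : 84.05

Expanding (0.373 + 0.627)^2:
P(M) = 0.373^2 = 0.139129
P(M+2) = 2 × 0.373^1 × 0.627^1 = 0.467742
P(M+4) = 0.627^2 = 0.393129
The M+2 peak is largest (0.467742); scaling to 100 gives 29.74 : 100.00 : 84.05.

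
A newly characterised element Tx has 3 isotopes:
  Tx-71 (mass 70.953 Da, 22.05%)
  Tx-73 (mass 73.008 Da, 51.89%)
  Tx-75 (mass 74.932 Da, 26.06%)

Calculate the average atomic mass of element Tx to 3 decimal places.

Ar = Σ fᵢ·mᵢ = 0.2205 × 70.953 + 0.5189 × 73.008 + 0.2606 × 74.932
= 15.6451 + 37.8839 + 19.5273 = 73.0563 Da

73.056 Da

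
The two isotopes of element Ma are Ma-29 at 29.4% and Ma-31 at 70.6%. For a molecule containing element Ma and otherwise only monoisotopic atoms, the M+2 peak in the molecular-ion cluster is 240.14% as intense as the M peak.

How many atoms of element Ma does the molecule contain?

With n Ma atoms, P(M+2)/P(M) = C(n,1)·p^(n−1)q / p^n = n·q/p = n · 0.706/0.294.
n = 2.4014 × 0.294/0.706 = 1.00 ≈ 1

1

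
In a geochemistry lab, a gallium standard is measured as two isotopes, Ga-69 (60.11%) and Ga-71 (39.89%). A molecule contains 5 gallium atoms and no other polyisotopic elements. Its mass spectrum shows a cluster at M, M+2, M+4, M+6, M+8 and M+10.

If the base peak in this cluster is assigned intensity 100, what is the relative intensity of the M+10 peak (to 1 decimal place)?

2.9

(0.6011 + 0.3989)^5 gives M 0.0785, M+2 0.2604, M+4 0.3456, M+6 0.2293, M+8 0.0761, M+10 0.0101; the largest is M+4.
P(M+4) = C(5,2) × 0.6011^3 × 0.3989^2 = 10 × 0.21719018 × 0.15912121 = 0.345596 (base)
P(M+10) = C(5,5) × 0.6011^0 × 0.3989^5 = 1 × 1.0000 × 0.01009997 = 0.010100
Relative intensity = 0.010100 / 0.345596 × 100 = 2.9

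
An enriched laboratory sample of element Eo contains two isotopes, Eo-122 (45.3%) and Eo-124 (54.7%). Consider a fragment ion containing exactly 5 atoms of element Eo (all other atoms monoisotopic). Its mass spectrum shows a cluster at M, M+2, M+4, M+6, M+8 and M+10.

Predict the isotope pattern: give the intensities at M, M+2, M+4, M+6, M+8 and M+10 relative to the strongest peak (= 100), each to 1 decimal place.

5.7 : 34.3 : 82.8 : 100.0 : 60.4 : 14.6

Expanding (0.453 + 0.547)^5:
P(M) = 0.453^5 = 0.019076
P(M+2) = 5 × 0.453^4 × 0.547^1 = 0.115173
P(M+4) = 10 × 0.453^3 × 0.547^2 = 0.278144
P(M+6) = 10 × 0.453^2 × 0.547^3 = 0.335860
P(M+8) = 5 × 0.453^1 × 0.547^4 = 0.202776
P(M+10) = 0.547^5 = 0.048971
The M+6 peak is largest (0.335860); scaling to 100 gives 5.7 : 34.3 : 82.8 : 100.0 : 60.4 : 14.6.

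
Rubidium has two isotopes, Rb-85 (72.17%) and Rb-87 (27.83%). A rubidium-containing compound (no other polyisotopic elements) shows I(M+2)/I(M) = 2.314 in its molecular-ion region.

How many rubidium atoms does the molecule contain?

With n Rb atoms, P(M+2)/P(M) = C(n,1)·p^(n−1)q / p^n = n·q/p = n · 0.2783/0.7217.
n = 2.314 × 0.7217/0.2783 = 6.00 ≈ 6

6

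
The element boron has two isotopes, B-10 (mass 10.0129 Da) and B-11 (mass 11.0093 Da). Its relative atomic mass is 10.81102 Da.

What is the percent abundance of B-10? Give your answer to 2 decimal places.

19.90%

Let x be the fractional abundance of B-10; then B-11 has abundance 1 − x.
10.0129·x + 11.0093·(1 − x) = 10.81102
(10.0129 − 11.0093)·x = 10.81102 − 11.0093
x = -0.19828 / -0.9964 = 0.19900 → 19.90% B-10, 80.10% B-11.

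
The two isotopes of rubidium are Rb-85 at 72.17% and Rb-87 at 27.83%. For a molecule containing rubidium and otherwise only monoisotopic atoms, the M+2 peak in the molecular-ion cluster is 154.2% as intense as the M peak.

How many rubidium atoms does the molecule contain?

4

For n independent Rb atoms, I(M+2)/I(M) = n · (abundance Rb-87) / (abundance Rb-85) = n · 0.2783/0.7217.
n = 1.542 × 0.7217/0.2783 = 4.00 ≈ 4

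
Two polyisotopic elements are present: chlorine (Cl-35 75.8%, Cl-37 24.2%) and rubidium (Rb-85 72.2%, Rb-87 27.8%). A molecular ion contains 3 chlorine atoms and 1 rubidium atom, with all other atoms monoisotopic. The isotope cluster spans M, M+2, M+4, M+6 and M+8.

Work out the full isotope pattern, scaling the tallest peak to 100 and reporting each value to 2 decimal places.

74.47 : 100.00 : 50.24 : 11.19 : 0.93

Chlorine pattern (n=3): 0.43551951 : 0.41713346 : 0.13317454 : 0.01417249
Rubidium pattern (n=1): 0.7220 : 0.2780
Convolve the two distributions (both contribute in 2-u steps):
  M: 0.43551951×0.7220 = 0.314445
  M+2: 0.43551951×0.2780 + 0.41713346×0.7220 = 0.422245
  M+4: 0.41713346×0.2780 + 0.13317454×0.7220 = 0.212115
  M+6: 0.13317454×0.2780 + 0.01417249×0.7220 = 0.047255
  M+8: 0.01417249×0.2780 = 0.003940
Scale to base peak (0.422245) = 100: 74.47 : 100.00 : 50.24 : 11.19 : 0.93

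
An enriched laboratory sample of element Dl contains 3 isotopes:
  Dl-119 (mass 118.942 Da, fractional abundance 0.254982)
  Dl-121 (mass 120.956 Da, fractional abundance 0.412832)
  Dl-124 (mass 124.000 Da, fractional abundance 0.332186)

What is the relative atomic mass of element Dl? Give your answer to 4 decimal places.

Ar = Σ fᵢ·mᵢ = 0.254982 × 118.942 + 0.412832 × 120.956 + 0.332186 × 124.000
= 30.32807 + 49.93451 + 41.19106 = 121.45364 Da

121.4536 Da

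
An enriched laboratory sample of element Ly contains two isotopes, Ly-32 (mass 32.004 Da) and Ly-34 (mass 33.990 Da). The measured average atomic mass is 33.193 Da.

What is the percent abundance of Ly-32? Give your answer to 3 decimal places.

Writing the weighted mean with unknown fraction x of Ly-32:
32.004·x + 33.990·(1 − x) = 33.193
(32.004 − 33.990)·x = 33.193 − 33.990
x = -0.797 / -1.986 = 0.40131 → 40.131% Ly-32, 59.869% Ly-34.

40.131%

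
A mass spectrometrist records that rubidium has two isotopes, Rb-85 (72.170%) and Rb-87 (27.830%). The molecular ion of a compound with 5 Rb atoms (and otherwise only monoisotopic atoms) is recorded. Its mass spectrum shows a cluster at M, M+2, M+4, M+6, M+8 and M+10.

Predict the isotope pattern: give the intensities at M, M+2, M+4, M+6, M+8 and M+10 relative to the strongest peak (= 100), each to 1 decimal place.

51.9 : 100.0 : 77.1 : 29.7 : 5.7 : 0.4

The 5 Rb atoms are independent, so intensities follow the terms of (0.72170 + 0.27830)^5.
P(M) = 0.72170^5 = 0.195787
P(M+2) = 5 × 0.72170^4 × 0.27830^1 = 0.377494
P(M+4) = 10 × 0.72170^3 × 0.27830^2 = 0.291136
P(M+6) = 10 × 0.72170^2 × 0.27830^3 = 0.112267
P(M+8) = 5 × 0.72170^1 × 0.27830^4 = 0.021646
P(M+10) = 0.27830^5 = 0.001669
The M+2 peak is largest (0.377494); scaling to 100 gives 51.9 : 100.0 : 77.1 : 29.7 : 5.7 : 0.4.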